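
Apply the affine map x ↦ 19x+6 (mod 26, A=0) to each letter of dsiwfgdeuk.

lkcixqlewo

d(3): 19·3+6=63≡11 → l
s(18): 19·18+6=348≡10 → k
i(8): 19·8+6=158≡2 → c
w(22): 19·22+6=424≡8 → i
f(5): 19·5+6=101≡23 → x
g(6): 19·6+6=120≡16 → q
d(3): 19·3+6=63≡11 → l
e(4): 19·4+6=82≡4 → e
u(20): 19·20+6=386≡22 → w
k(10): 19·10+6=196≡14 → o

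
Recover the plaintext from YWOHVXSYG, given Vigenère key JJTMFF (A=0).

Repeat the key across the ciphertext: JJTMFFJJT
Y(24)−J(9): 15 → P
W(22)−J(9): 13 → N
O(14)−T(19): -5≡21 → V
H(7)−M(12): -5≡21 → V
V(21)−F(5): 16 → Q
X(23)−F(5): 18 → S
S(18)−J(9): 9 → J
Y(24)−J(9): 15 → P
G(6)−T(19): -13≡13 → N

PNVVQSJPN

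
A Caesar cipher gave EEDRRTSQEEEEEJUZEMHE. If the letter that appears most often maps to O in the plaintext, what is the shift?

16

The most frequent ciphertext letter is E (appears 9 times).
E is position 4; O is position 14.
Shift = -10≡16.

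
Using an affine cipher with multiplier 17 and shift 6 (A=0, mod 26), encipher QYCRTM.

Q(16): 17·16+6=278≡18 → S
Y(24): 17·24+6=414≡24 → Y
C(2): 17·2+6=40≡14 → O
R(17): 17·17+6=295≡9 → J
T(19): 17·19+6=329≡17 → R
M(12): 17·12+6=210≡2 → C

SYOJRC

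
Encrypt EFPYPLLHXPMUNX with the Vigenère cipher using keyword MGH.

QLWKVSXNEBSBZD

Repeat the key across the message: MGHMGHMGHMGHMG
E(4)+M(12): 16 → Q
F(5)+G(6): 11 → L
P(15)+H(7): 22 → W
Y(24)+M(12): 36≡10 → K
P(15)+G(6): 21 → V
L(11)+H(7): 18 → S
L(11)+M(12): 23 → X
H(7)+G(6): 13 → N
X(23)+H(7): 30≡4 → E
P(15)+M(12): 27≡1 → B
M(12)+G(6): 18 → S
U(20)+H(7): 27≡1 → B
N(13)+M(12): 25 → Z
X(23)+G(6): 29≡3 → D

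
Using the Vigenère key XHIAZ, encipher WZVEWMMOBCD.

Repeat the key across the message: XHIAZXHIAZX
W(22)+X(23): 45≡19 → T
Z(25)+H(7): 32≡6 → G
V(21)+I(8): 29≡3 → D
E(4)+A(0): 4 → E
W(22)+Z(25): 47≡21 → V
M(12)+X(23): 35≡9 → J
M(12)+H(7): 19 → T
O(14)+I(8): 22 → W
B(1)+A(0): 1 → B
C(2)+Z(25): 27≡1 → B
D(3)+X(23): 26≡0 → A

TGDEVJTWBBA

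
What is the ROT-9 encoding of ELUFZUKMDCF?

E(4): 4+9=13 → N
L(11): 11+9=20 → U
U(20): 20+9=29≡3 → D
F(5): 5+9=14 → O
Z(25): 25+9=34≡8 → I
U(20): 20+9=29≡3 → D
K(10): 10+9=19 → T
M(12): 12+9=21 → V
D(3): 3+9=12 → M
C(2): 2+9=11 → L
F(5): 5+9=14 → O

NUDOIDTVMLO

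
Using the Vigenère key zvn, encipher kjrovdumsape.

jeenqqthfzkr

Repeat the key across the message: zvnzvnzvnzvn
k(10)+z(25): 35≡9 → j
j(9)+v(21): 30≡4 → e
r(17)+n(13): 30≡4 → e
o(14)+z(25): 39≡13 → n
v(21)+v(21): 42≡16 → q
d(3)+n(13): 16 → q
u(20)+z(25): 45≡19 → t
m(12)+v(21): 33≡7 → h
s(18)+n(13): 31≡5 → f
a(0)+z(25): 25 → z
p(15)+v(21): 36≡10 → k
e(4)+n(13): 17 → r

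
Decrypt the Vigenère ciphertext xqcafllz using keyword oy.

Repeat the key across the ciphertext: oyoyoyoy
x(23)−o(14): 9 → j
q(16)−y(24): -8≡18 → s
c(2)−o(14): -12≡14 → o
a(0)−y(24): -24≡2 → c
f(5)−o(14): -9≡17 → r
l(11)−y(24): -13≡13 → n
l(11)−o(14): -3≡23 → x
z(25)−y(24): 1 → b

jsocrnxb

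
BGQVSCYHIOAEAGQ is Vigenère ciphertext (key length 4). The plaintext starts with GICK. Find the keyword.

Subtract each crib letter from the matching ciphertext letter (mod 26):
B(1)−G(6)=-5≡21 → V
G(6)−I(8)=-2≡24 → Y
Q(16)−C(2)=14 → O
V(21)−K(10)=11 → L

VYOL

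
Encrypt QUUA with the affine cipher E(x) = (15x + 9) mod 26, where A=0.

Q(16): 15·16+9=249≡15 → P
U(20): 15·20+9=309≡23 → X
U(20): 15·20+9=309≡23 → X
A(0): 15·0+9=9 → J

PXXJ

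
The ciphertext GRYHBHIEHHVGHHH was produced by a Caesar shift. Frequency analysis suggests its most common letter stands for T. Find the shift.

The most frequent ciphertext letter is H (appears 7 times).
H is position 7; T is position 19.
Shift = -12≡14.

14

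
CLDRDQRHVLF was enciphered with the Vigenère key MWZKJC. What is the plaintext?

Repeat the key across the ciphertext: MWZKJCMWZKJ
C(2)−M(12): -10≡16 → Q
L(11)−W(22): -11≡15 → P
D(3)−Z(25): -22≡4 → E
R(17)−K(10): 7 → H
D(3)−J(9): -6≡20 → U
Q(16)−C(2): 14 → O
R(17)−M(12): 5 → F
H(7)−W(22): -15≡11 → L
V(21)−Z(25): -4≡22 → W
L(11)−K(10): 1 → B
F(5)−J(9): -4≡22 → W

QPEHUOFLWBW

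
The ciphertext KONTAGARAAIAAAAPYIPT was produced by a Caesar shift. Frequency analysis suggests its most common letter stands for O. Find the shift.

The most frequent ciphertext letter is A (appears 8 times).
A is position 0; O is position 14.
Shift = -14≡12.

12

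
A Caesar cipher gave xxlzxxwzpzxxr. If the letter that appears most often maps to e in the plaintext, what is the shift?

19

The most frequent ciphertext letter is x (appears 6 times).
x is position 23; e is position 4.
Shift = 19.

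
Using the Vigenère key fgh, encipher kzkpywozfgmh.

Repeat the key across the message: fghfghfghfgh
k(10)+f(5): 15 → p
z(25)+g(6): 31≡5 → f
k(10)+h(7): 17 → r
p(15)+f(5): 20 → u
y(24)+g(6): 30≡4 → e
w(22)+h(7): 29≡3 → d
o(14)+f(5): 19 → t
z(25)+g(6): 31≡5 → f
f(5)+h(7): 12 → m
g(6)+f(5): 11 → l
m(12)+g(6): 18 → s
h(7)+h(7): 14 → o

pfruedtfmlso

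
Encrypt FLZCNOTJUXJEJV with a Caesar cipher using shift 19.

YESVGHMCNQCXCO

F(5): 5+19=24 → Y
L(11): 11+19=30≡4 → E
Z(25): 25+19=44≡18 → S
C(2): 2+19=21 → V
N(13): 13+19=32≡6 → G
O(14): 14+19=33≡7 → H
T(19): 19+19=38≡12 → M
J(9): 9+19=28≡2 → C
U(20): 20+19=39≡13 → N
X(23): 23+19=42≡16 → Q
J(9): 9+19=28≡2 → C
E(4): 4+19=23 → X
J(9): 9+19=28≡2 → C
V(21): 21+19=40≡14 → O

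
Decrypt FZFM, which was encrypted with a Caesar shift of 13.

F(5): 5−13=-8≡18 → S
Z(25): 25−13=12 → M
F(5): 5−13=-8≡18 → S
M(12): 12−13=-1≡25 → Z

SMSZ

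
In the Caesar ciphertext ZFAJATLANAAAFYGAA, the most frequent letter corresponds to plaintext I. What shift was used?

18

The most frequent ciphertext letter is A (appears 8 times).
A is position 0; I is position 8.
Shift = -8≡18.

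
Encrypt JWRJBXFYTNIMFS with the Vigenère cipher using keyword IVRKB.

Repeat the key across the message: IVRKBIVRKBIVRK
J(9)+I(8): 17 → R
W(22)+V(21): 43≡17 → R
R(17)+R(17): 34≡8 → I
J(9)+K(10): 19 → T
B(1)+B(1): 2 → C
X(23)+I(8): 31≡5 → F
F(5)+V(21): 26≡0 → A
Y(24)+R(17): 41≡15 → P
T(19)+K(10): 29≡3 → D
N(13)+B(1): 14 → O
I(8)+I(8): 16 → Q
M(12)+V(21): 33≡7 → H
F(5)+R(17): 22 → W
S(18)+K(10): 28≡2 → C

RRITCFAPDOQHWC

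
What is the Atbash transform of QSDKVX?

Q(16) → J(9)
S(18) → H(7)
D(3) → W(22)
K(10) → P(15)
V(21) → E(4)
X(23) → C(2)

JHWPEC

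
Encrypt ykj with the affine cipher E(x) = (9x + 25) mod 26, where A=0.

y(24): 9·24+25=241≡7 → h
k(10): 9·10+25=115≡11 → l
j(9): 9·9+25=106≡2 → c

hlc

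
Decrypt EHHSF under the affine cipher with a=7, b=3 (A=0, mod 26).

PIIRE

The inverse of 7 mod 26 is 15, since 7·15=105≡1. Apply D(y)=15·(y−3) mod 26:
E(4): 15·(4−3)=15 → P
H(7): 15·(7−3)=60≡8 → I
H(7): 15·(7−3)=60≡8 → I
S(18): 15·(18−3)=225≡17 → R
F(5): 15·(5−3)=30≡4 → E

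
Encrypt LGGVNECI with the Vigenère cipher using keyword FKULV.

Repeat the key across the message: FKULVFKU
L(11)+F(5): 16 → Q
G(6)+K(10): 16 → Q
G(6)+U(20): 26≡0 → A
V(21)+L(11): 32≡6 → G
N(13)+V(21): 34≡8 → I
E(4)+F(5): 9 → J
C(2)+K(10): 12 → M
I(8)+U(20): 28≡2 → C

QQAGIJMC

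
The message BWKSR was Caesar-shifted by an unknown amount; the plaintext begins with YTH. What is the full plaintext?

YTHPO

From the crib: B(1)−Y(24)=-23≡3, so the shift is 3.
Subtract 3 from each ciphertext letter:
B(1): 1−3=-2≡24 → Y
W(22): 22−3=19 → T
K(10): 10−3=7 → H
S(18): 18−3=15 → P
R(17): 17−3=14 → O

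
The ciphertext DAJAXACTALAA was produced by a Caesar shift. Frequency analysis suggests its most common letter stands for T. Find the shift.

7

The most frequent ciphertext letter is A (appears 6 times).
A is position 0; T is position 19.
Shift = -19≡7.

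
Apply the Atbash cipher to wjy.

dqb

w(22) → d(3)
j(9) → q(16)
y(24) → b(1)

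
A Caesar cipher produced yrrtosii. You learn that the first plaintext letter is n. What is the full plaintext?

From the crib: y(24)−n(13)=11, so the shift is 11.
Subtract 11 from each ciphertext letter:
y(24): 24−11=13 → n
r(17): 17−11=6 → g
r(17): 17−11=6 → g
t(19): 19−11=8 → i
o(14): 14−11=3 → d
s(18): 18−11=7 → h
i(8): 8−11=-3≡23 → x
i(8): 8−11=-3≡23 → x

nggidhxx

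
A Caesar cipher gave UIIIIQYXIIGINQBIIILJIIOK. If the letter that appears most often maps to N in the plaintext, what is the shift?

The most frequent ciphertext letter is I (appears 12 times).
I is position 8; N is position 13.
Shift = -5≡21.

21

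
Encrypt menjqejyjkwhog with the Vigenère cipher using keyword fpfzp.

Repeat the key across the message: fpfzpfpfzpfpfz
m(12)+f(5): 17 → r
e(4)+p(15): 19 → t
n(13)+f(5): 18 → s
j(9)+z(25): 34≡8 → i
q(16)+p(15): 31≡5 → f
e(4)+f(5): 9 → j
j(9)+p(15): 24 → y
y(24)+f(5): 29≡3 → d
j(9)+z(25): 34≡8 → i
k(10)+p(15): 25 → z
w(22)+f(5): 27≡1 → b
h(7)+p(15): 22 → w
o(14)+f(5): 19 → t
g(6)+z(25): 31≡5 → f

rtsifjydizbwtf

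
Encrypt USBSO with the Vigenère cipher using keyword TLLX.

Repeat the key across the message: TLLXT
U(20)+T(19): 39≡13 → N
S(18)+L(11): 29≡3 → D
B(1)+L(11): 12 → M
S(18)+X(23): 41≡15 → P
O(14)+T(19): 33≡7 → H

NDMPH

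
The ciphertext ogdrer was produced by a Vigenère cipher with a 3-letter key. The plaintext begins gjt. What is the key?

Subtract each crib letter from the matching ciphertext letter (mod 26):
o(14)−g(6)=8 → i
g(6)−j(9)=-3≡23 → x
d(3)−t(19)=-16≡10 → k

ixk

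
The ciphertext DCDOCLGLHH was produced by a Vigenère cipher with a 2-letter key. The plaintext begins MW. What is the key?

RG

Subtract each crib letter from the matching ciphertext letter (mod 26):
D(3)−M(12)=-9≡17 → R
C(2)−W(22)=-20≡6 → G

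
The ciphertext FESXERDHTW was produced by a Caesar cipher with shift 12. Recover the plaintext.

F(5): 5−12=-7≡19 → T
E(4): 4−12=-8≡18 → S
S(18): 18−12=6 → G
X(23): 23−12=11 → L
E(4): 4−12=-8≡18 → S
R(17): 17−12=5 → F
D(3): 3−12=-9≡17 → R
H(7): 7−12=-5≡21 → V
T(19): 19−12=7 → H
W(22): 22−12=10 → K

TSGLSFRVHK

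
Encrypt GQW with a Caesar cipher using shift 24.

EOU

G(6): 6+24=30≡4 → E
Q(16): 16+24=40≡14 → O
W(22): 22+24=46≡20 → U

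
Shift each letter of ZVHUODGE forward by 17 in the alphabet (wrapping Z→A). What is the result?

Z(25): 25+17=42≡16 → Q
V(21): 21+17=38≡12 → M
H(7): 7+17=24 → Y
U(20): 20+17=37≡11 → L
O(14): 14+17=31≡5 → F
D(3): 3+17=20 → U
G(6): 6+17=23 → X
E(4): 4+17=21 → V

QMYLFUXV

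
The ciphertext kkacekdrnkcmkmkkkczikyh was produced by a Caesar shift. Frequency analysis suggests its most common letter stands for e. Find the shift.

6

The most frequent ciphertext letter is k (appears 9 times).
k is position 10; e is position 4.
Shift = 6.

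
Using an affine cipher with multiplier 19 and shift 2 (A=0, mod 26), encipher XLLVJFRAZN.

X(23): 19·23+2=439≡23 → X
L(11): 19·11+2=211≡3 → D
L(11): 19·11+2=211≡3 → D
V(21): 19·21+2=401≡11 → L
J(9): 19·9+2=173≡17 → R
F(5): 19·5+2=97≡19 → T
R(17): 19·17+2=325≡13 → N
A(0): 19·0+2=2 → C
Z(25): 19·25+2=477≡9 → J
N(13): 19·13+2=249≡15 → P

XDDLRTNCJP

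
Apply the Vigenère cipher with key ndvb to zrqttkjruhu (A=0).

Repeat the key across the message: ndvbndvbndv
z(25)+n(13): 38≡12 → m
r(17)+d(3): 20 → u
q(16)+v(21): 37≡11 → l
t(19)+b(1): 20 → u
t(19)+n(13): 32≡6 → g
k(10)+d(3): 13 → n
j(9)+v(21): 30≡4 → e
r(17)+b(1): 18 → s
u(20)+n(13): 33≡7 → h
h(7)+d(3): 10 → k
u(20)+v(21): 41≡15 → p

mulugneshkp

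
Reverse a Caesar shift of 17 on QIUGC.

Q(16): 16−17=-1≡25 → Z
I(8): 8−17=-9≡17 → R
U(20): 20−17=3 → D
G(6): 6−17=-11≡15 → P
C(2): 2−17=-15≡11 → L

ZRDPL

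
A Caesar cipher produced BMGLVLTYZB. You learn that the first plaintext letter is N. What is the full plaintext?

NYSXHXFKLN

From the crib: B(1)−N(13)=-12≡14, so the shift is 14.
Subtract 14 from each ciphertext letter:
B(1): 1−14=-13≡13 → N
M(12): 12−14=-2≡24 → Y
G(6): 6−14=-8≡18 → S
L(11): 11−14=-3≡23 → X
V(21): 21−14=7 → H
L(11): 11−14=-3≡23 → X
T(19): 19−14=5 → F
Y(24): 24−14=10 → K
Z(25): 25−14=11 → L
B(1): 1−14=-13≡13 → N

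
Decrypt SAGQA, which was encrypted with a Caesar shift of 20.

S(18): 18−20=-2≡24 → Y
A(0): 0−20=-20≡6 → G
G(6): 6−20=-14≡12 → M
Q(16): 16−20=-4≡22 → W
A(0): 0−20=-20≡6 → G

YGMWG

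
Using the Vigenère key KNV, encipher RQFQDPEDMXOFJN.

Repeat the key across the message: KNVKNVKNVKNVKN
R(17)+K(10): 27≡1 → B
Q(16)+N(13): 29≡3 → D
F(5)+V(21): 26≡0 → A
Q(16)+K(10): 26≡0 → A
D(3)+N(13): 16 → Q
P(15)+V(21): 36≡10 → K
E(4)+K(10): 14 → O
D(3)+N(13): 16 → Q
M(12)+V(21): 33≡7 → H
X(23)+K(10): 33≡7 → H
O(14)+N(13): 27≡1 → B
F(5)+V(21): 26≡0 → A
J(9)+K(10): 19 → T
N(13)+N(13): 26≡0 → A

BDAAQKOQHHBATA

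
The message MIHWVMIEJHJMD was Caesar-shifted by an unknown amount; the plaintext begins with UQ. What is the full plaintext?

UQPEDUQMRPRUL

From the crib: M(12)−U(20)=-8≡18, so the shift is 18.
Subtract 18 from each ciphertext letter:
M(12): 12−18=-6≡20 → U
I(8): 8−18=-10≡16 → Q
H(7): 7−18=-11≡15 → P
W(22): 22−18=4 → E
V(21): 21−18=3 → D
M(12): 12−18=-6≡20 → U
I(8): 8−18=-10≡16 → Q
E(4): 4−18=-14≡12 → M
J(9): 9−18=-9≡17 → R
H(7): 7−18=-11≡15 → P
J(9): 9−18=-9≡17 → R
M(12): 12−18=-6≡20 → U
D(3): 3−18=-15≡11 → L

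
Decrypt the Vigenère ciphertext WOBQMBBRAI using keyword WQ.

Repeat the key across the ciphertext: WQWQWQWQWQ
W(22)−W(22): 0 → A
O(14)−Q(16): -2≡24 → Y
B(1)−W(22): -21≡5 → F
Q(16)−Q(16): 0 → A
M(12)−W(22): -10≡16 → Q
B(1)−Q(16): -15≡11 → L
B(1)−W(22): -21≡5 → F
R(17)−Q(16): 1 → B
A(0)−W(22): -22≡4 → E
I(8)−Q(16): -8≡18 → S

AYFAQLFBES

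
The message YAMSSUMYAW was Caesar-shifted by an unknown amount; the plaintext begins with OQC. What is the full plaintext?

OQCIIKCOQM

From the crib: Y(24)−O(14)=10, so the shift is 10.
Subtract 10 from each ciphertext letter:
Y(24): 24−10=14 → O
A(0): 0−10=-10≡16 → Q
M(12): 12−10=2 → C
S(18): 18−10=8 → I
S(18): 18−10=8 → I
U(20): 20−10=10 → K
M(12): 12−10=2 → C
Y(24): 24−10=14 → O
A(0): 0−10=-10≡16 → Q
W(22): 22−10=12 → M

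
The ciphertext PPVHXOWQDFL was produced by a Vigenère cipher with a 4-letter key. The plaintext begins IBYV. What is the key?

HOXM

Subtract each crib letter from the matching ciphertext letter (mod 26):
P(15)−I(8)=7 → H
P(15)−B(1)=14 → O
V(21)−Y(24)=-3≡23 → X
H(7)−V(21)=-14≡12 → M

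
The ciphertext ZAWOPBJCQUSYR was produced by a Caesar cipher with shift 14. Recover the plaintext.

Z(25): 25−14=11 → L
A(0): 0−14=-14≡12 → M
W(22): 22−14=8 → I
O(14): 14−14=0 → A
P(15): 15−14=1 → B
B(1): 1−14=-13≡13 → N
J(9): 9−14=-5≡21 → V
C(2): 2−14=-12≡14 → O
Q(16): 16−14=2 → C
U(20): 20−14=6 → G
S(18): 18−14=4 → E
Y(24): 24−14=10 → K
R(17): 17−14=3 → D

LMIABNVOCGEKD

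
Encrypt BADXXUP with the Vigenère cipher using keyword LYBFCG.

Repeat the key across the message: LYBFCGL
B(1)+L(11): 12 → M
A(0)+Y(24): 24 → Y
D(3)+B(1): 4 → E
X(23)+F(5): 28≡2 → C
X(23)+C(2): 25 → Z
U(20)+G(6): 26≡0 → A
P(15)+L(11): 26≡0 → A

MYECZAA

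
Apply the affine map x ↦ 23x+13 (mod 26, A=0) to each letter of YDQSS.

TERLL

Y(24): 23·24+13=565≡19 → T
D(3): 23·3+13=82≡4 → E
Q(16): 23·16+13=381≡17 → R
S(18): 23·18+13=427≡11 → L
S(18): 23·18+13=427≡11 → L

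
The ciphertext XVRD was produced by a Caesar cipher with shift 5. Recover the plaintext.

SQMY

X(23): 23−5=18 → S
V(21): 21−5=16 → Q
R(17): 17−5=12 → M
D(3): 3−5=-2≡24 → Y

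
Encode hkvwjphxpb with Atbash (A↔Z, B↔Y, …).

spedqkscky

h(7) → s(18)
k(10) → p(15)
v(21) → e(4)
w(22) → d(3)
j(9) → q(16)
p(15) → k(10)
h(7) → s(18)
x(23) → c(2)
p(15) → k(10)
b(1) → y(24)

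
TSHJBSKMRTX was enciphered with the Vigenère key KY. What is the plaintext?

JUXLRUAOHVN

Repeat the key across the ciphertext: KYKYKYKYKYK
T(19)−K(10): 9 → J
S(18)−Y(24): -6≡20 → U
H(7)−K(10): -3≡23 → X
J(9)−Y(24): -15≡11 → L
B(1)−K(10): -9≡17 → R
S(18)−Y(24): -6≡20 → U
K(10)−K(10): 0 → A
M(12)−Y(24): -12≡14 → O
R(17)−K(10): 7 → H
T(19)−Y(24): -5≡21 → V
X(23)−K(10): 13 → N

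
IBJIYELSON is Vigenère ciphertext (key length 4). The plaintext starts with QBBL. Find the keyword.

SAIX

Subtract each crib letter from the matching ciphertext letter (mod 26):
I(8)−Q(16)=-8≡18 → S
B(1)−B(1)=0 → A
J(9)−B(1)=8 → I
I(8)−L(11)=-3≡23 → X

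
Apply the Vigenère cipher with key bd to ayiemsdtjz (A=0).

Repeat the key across the message: bdbdbdbdbd
a(0)+b(1): 1 → b
y(24)+d(3): 27≡1 → b
i(8)+b(1): 9 → j
e(4)+d(3): 7 → h
m(12)+b(1): 13 → n
s(18)+d(3): 21 → v
d(3)+b(1): 4 → e
t(19)+d(3): 22 → w
j(9)+b(1): 10 → k
z(25)+d(3): 28≡2 → c

bbjhnvewkc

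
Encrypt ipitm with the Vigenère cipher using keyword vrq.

dgyod

Repeat the key across the message: vrqvr
i(8)+v(21): 29≡3 → d
p(15)+r(17): 32≡6 → g
i(8)+q(16): 24 → y
t(19)+v(21): 40≡14 → o
m(12)+r(17): 29≡3 → d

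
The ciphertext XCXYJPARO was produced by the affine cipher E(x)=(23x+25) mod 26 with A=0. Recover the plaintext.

The inverse of 23 mod 26 is 17, since 23·17=391≡1. Apply D(y)=17·(y−25) mod 26:
X(23): 17·(23−25)=-34≡18 → S
C(2): 17·(2−25)=-391≡25 → Z
X(23): 17·(23−25)=-34≡18 → S
Y(24): 17·(24−25)=-17≡9 → J
J(9): 17·(9−25)=-272≡14 → O
P(15): 17·(15−25)=-170≡12 → M
A(0): 17·(0−25)=-425≡17 → R
R(17): 17·(17−25)=-136≡20 → U
O(14): 17·(14−25)=-187≡21 → V

SZSJOMRUV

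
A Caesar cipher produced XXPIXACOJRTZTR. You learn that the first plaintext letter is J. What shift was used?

14

From the crib: X(23)−J(9)=14, so the shift is 14.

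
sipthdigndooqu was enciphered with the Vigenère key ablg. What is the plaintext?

Repeat the key across the ciphertext: ablgablgablgab
s(18)−a(0): 18 → s
i(8)−b(1): 7 → h
p(15)−l(11): 4 → e
t(19)−g(6): 13 → n
h(7)−a(0): 7 → h
d(3)−b(1): 2 → c
i(8)−l(11): -3≡23 → x
g(6)−g(6): 0 → a
n(13)−a(0): 13 → n
d(3)−b(1): 2 → c
o(14)−l(11): 3 → d
o(14)−g(6): 8 → i
q(16)−a(0): 16 → q
u(20)−b(1): 19 → t

shenhcxancdiqt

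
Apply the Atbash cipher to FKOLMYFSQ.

F(5) → U(20)
K(10) → P(15)
O(14) → L(11)
L(11) → O(14)
M(12) → N(13)
Y(24) → B(1)
F(5) → U(20)
S(18) → H(7)
Q(16) → J(9)

UPLONBUHJ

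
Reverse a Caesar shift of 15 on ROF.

CZQ

R(17): 17−15=2 → C
O(14): 14−15=-1≡25 → Z
F(5): 5−15=-10≡16 → Q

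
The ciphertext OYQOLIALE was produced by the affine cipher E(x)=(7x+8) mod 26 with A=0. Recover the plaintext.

The inverse of 7 mod 26 is 15, since 7·15=105≡1. Apply D(y)=15·(y−8) mod 26:
O(14): 15·(14−8)=90≡12 → M
Y(24): 15·(24−8)=240≡6 → G
Q(16): 15·(16−8)=120≡16 → Q
O(14): 15·(14−8)=90≡12 → M
L(11): 15·(11−8)=45≡19 → T
I(8): 15·(8−8)=0 → A
A(0): 15·(0−8)=-120≡10 → K
L(11): 15·(11−8)=45≡19 → T
E(4): 15·(4−8)=-60≡18 → S

MGQMTAKTS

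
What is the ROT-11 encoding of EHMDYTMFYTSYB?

PSXOJEXQJEDJM

E(4): 4+11=15 → P
H(7): 7+11=18 → S
M(12): 12+11=23 → X
D(3): 3+11=14 → O
Y(24): 24+11=35≡9 → J
T(19): 19+11=30≡4 → E
M(12): 12+11=23 → X
F(5): 5+11=16 → Q
Y(24): 24+11=35≡9 → J
T(19): 19+11=30≡4 → E
S(18): 18+11=29≡3 → D
Y(24): 24+11=35≡9 → J
B(1): 1+11=12 → M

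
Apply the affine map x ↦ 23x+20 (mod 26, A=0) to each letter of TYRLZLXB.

PAVNXNDR

T(19): 23·19+20=457≡15 → P
Y(24): 23·24+20=572≡0 → A
R(17): 23·17+20=411≡21 → V
L(11): 23·11+20=273≡13 → N
Z(25): 23·25+20=595≡23 → X
L(11): 23·11+20=273≡13 → N
X(23): 23·23+20=549≡3 → D
B(1): 23·1+20=43≡17 → R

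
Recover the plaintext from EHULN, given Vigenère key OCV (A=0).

QFZXL

Repeat the key across the ciphertext: OCVOC
E(4)−O(14): -10≡16 → Q
H(7)−C(2): 5 → F
U(20)−V(21): -1≡25 → Z
L(11)−O(14): -3≡23 → X
N(13)−C(2): 11 → L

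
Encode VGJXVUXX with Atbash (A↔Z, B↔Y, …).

V(21) → E(4)
G(6) → T(19)
J(9) → Q(16)
X(23) → C(2)
V(21) → E(4)
U(20) → F(5)
X(23) → C(2)
X(23) → C(2)

ETQCEFCC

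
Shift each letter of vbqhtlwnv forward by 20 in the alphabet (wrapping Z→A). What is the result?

v(21): 21+20=41≡15 → p
b(1): 1+20=21 → v
q(16): 16+20=36≡10 → k
h(7): 7+20=27≡1 → b
t(19): 19+20=39≡13 → n
l(11): 11+20=31≡5 → f
w(22): 22+20=42≡16 → q
n(13): 13+20=33≡7 → h
v(21): 21+20=41≡15 → p

pvkbnfqhp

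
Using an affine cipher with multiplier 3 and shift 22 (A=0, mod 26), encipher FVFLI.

F(5): 3·5+22=37≡11 → L
V(21): 3·21+22=85≡7 → H
F(5): 3·5+22=37≡11 → L
L(11): 3·11+22=55≡3 → D
I(8): 3·8+22=46≡20 → U

LHLDU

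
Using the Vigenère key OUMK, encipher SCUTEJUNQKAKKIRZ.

Repeat the key across the message: OUMKOUMKOUMKOUMK
S(18)+O(14): 32≡6 → G
C(2)+U(20): 22 → W
U(20)+M(12): 32≡6 → G
T(19)+K(10): 29≡3 → D
E(4)+O(14): 18 → S
J(9)+U(20): 29≡3 → D
U(20)+M(12): 32≡6 → G
N(13)+K(10): 23 → X
Q(16)+O(14): 30≡4 → E
K(10)+U(20): 30≡4 → E
A(0)+M(12): 12 → M
K(10)+K(10): 20 → U
K(10)+O(14): 24 → Y
I(8)+U(20): 28≡2 → C
R(17)+M(12): 29≡3 → D
Z(25)+K(10): 35≡9 → J

GWGDSDGXEEMUYCDJ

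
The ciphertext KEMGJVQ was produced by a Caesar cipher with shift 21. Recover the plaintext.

PJRLOAV

K(10): 10−21=-11≡15 → P
E(4): 4−21=-17≡9 → J
M(12): 12−21=-9≡17 → R
G(6): 6−21=-15≡11 → L
J(9): 9−21=-12≡14 → O
V(21): 21−21=0 → A
Q(16): 16−21=-5≡21 → V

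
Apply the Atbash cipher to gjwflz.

tqduoa

g(6) → t(19)
j(9) → q(16)
w(22) → d(3)
f(5) → u(20)
l(11) → o(14)
z(25) → a(0)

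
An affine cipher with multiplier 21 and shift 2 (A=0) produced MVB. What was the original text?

The inverse of 21 mod 26 is 5, since 21·5=105≡1. Apply D(y)=5·(y−2) mod 26:
M(12): 5·(12−2)=50≡24 → Y
V(21): 5·(21−2)=95≡17 → R
B(1): 5·(1−2)=-5≡21 → V

YRV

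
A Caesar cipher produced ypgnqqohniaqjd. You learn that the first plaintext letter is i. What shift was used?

16

From the crib: y(24)−i(8)=16, so the shift is 16.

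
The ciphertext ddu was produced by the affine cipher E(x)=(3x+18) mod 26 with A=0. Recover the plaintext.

vvs

The inverse of 3 mod 26 is 9, since 3·9=27≡1. Apply D(y)=9·(y−18) mod 26:
d(3): 9·(3−18)=-135≡21 → v
d(3): 9·(3−18)=-135≡21 → v
u(20): 9·(20−18)=18 → s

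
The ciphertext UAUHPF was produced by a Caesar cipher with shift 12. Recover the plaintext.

U(20): 20−12=8 → I
A(0): 0−12=-12≡14 → O
U(20): 20−12=8 → I
H(7): 7−12=-5≡21 → V
P(15): 15−12=3 → D
F(5): 5−12=-7≡19 → T

IOIVDT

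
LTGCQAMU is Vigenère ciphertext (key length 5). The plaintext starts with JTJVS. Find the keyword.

Subtract each crib letter from the matching ciphertext letter (mod 26):
L(11)−J(9)=2 → C
T(19)−T(19)=0 → A
G(6)−J(9)=-3≡23 → X
C(2)−V(21)=-19≡7 → H
Q(16)−S(18)=-2≡24 → Y

CAXHY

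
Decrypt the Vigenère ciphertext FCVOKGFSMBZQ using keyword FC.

Repeat the key across the ciphertext: FCFCFCFCFCFC
F(5)−F(5): 0 → A
C(2)−C(2): 0 → A
V(21)−F(5): 16 → Q
O(14)−C(2): 12 → M
K(10)−F(5): 5 → F
G(6)−C(2): 4 → E
F(5)−F(5): 0 → A
S(18)−C(2): 16 → Q
M(12)−F(5): 7 → H
B(1)−C(2): -1≡25 → Z
Z(25)−F(5): 20 → U
Q(16)−C(2): 14 → O

AAQMFEAQHZUO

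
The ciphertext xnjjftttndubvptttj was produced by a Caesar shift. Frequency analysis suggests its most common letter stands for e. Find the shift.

The most frequent ciphertext letter is t (appears 6 times).
t is position 19; e is position 4.
Shift = 15.

15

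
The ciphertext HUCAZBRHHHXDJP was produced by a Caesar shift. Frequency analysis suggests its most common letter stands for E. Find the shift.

3

The most frequent ciphertext letter is H (appears 4 times).
H is position 7; E is position 4.
Shift = 3.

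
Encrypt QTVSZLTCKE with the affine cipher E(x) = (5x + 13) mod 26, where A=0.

Q(16): 5·16+13=93≡15 → P
T(19): 5·19+13=108≡4 → E
V(21): 5·21+13=118≡14 → O
S(18): 5·18+13=103≡25 → Z
Z(25): 5·25+13=138≡8 → I
L(11): 5·11+13=68≡16 → Q
T(19): 5·19+13=108≡4 → E
C(2): 5·2+13=23 → X
K(10): 5·10+13=63≡11 → L
E(4): 5·4+13=33≡7 → H

PEOZIQEXLH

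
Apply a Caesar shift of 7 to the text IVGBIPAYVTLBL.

PCNIPWHFCASIS

I(8): 8+7=15 → P
V(21): 21+7=28≡2 → C
G(6): 6+7=13 → N
B(1): 1+7=8 → I
I(8): 8+7=15 → P
P(15): 15+7=22 → W
A(0): 0+7=7 → H
Y(24): 24+7=31≡5 → F
V(21): 21+7=28≡2 → C
T(19): 19+7=26≡0 → A
L(11): 11+7=18 → S
B(1): 1+7=8 → I
L(11): 11+7=18 → S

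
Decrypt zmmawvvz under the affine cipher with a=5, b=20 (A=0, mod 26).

boowqvvb

The inverse of 5 mod 26 is 21, since 5·21=105≡1. Apply D(y)=21·(y−20) mod 26:
z(25): 21·(25−20)=105≡1 → b
m(12): 21·(12−20)=-168≡14 → o
m(12): 21·(12−20)=-168≡14 → o
a(0): 21·(0−20)=-420≡22 → w
w(22): 21·(22−20)=42≡16 → q
v(21): 21·(21−20)=21 → v
v(21): 21·(21−20)=21 → v
z(25): 21·(25−20)=105≡1 → b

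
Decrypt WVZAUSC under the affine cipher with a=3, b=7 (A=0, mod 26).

FWGPNVH

The inverse of 3 mod 26 is 9, since 3·9=27≡1. Apply D(y)=9·(y−7) mod 26:
W(22): 9·(22−7)=135≡5 → F
V(21): 9·(21−7)=126≡22 → W
Z(25): 9·(25−7)=162≡6 → G
A(0): 9·(0−7)=-63≡15 → P
U(20): 9·(20−7)=117≡13 → N
S(18): 9·(18−7)=99≡21 → V
C(2): 9·(2−7)=-45≡7 → H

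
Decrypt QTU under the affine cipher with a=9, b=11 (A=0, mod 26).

The inverse of 9 mod 26 is 3, since 9·3=27≡1. Apply D(y)=3·(y−11) mod 26:
Q(16): 3·(16−11)=15 → P
T(19): 3·(19−11)=24 → Y
U(20): 3·(20−11)=27≡1 → B

PYB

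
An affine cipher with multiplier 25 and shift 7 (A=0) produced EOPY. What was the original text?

The inverse of 25 mod 26 is 25, since 25·25=625≡1. Apply D(y)=25·(y−7) mod 26:
E(4): 25·(4−7)=-75≡3 → D
O(14): 25·(14−7)=175≡19 → T
P(15): 25·(15−7)=200≡18 → S
Y(24): 25·(24−7)=425≡9 → J

DTSJ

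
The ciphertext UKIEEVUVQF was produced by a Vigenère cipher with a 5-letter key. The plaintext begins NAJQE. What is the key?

Subtract each crib letter from the matching ciphertext letter (mod 26):
U(20)−N(13)=7 → H
K(10)−A(0)=10 → K
I(8)−J(9)=-1≡25 → Z
E(4)−Q(16)=-12≡14 → O
E(4)−E(4)=0 → A

HKZOA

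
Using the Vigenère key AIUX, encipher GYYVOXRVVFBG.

GGSSOFLSVNVD

Repeat the key across the message: AIUXAIUXAIUX
G(6)+A(0): 6 → G
Y(24)+I(8): 32≡6 → G
Y(24)+U(20): 44≡18 → S
V(21)+X(23): 44≡18 → S
O(14)+A(0): 14 → O
X(23)+I(8): 31≡5 → F
R(17)+U(20): 37≡11 → L
V(21)+X(23): 44≡18 → S
V(21)+A(0): 21 → V
F(5)+I(8): 13 → N
B(1)+U(20): 21 → V
G(6)+X(23): 29≡3 → D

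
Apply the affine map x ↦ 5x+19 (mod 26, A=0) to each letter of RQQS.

AVVF

R(17): 5·17+19=104≡0 → A
Q(16): 5·16+19=99≡21 → V
Q(16): 5·16+19=99≡21 → V
S(18): 5·18+19=109≡5 → F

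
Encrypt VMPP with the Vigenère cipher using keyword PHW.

KTLE

Repeat the key across the message: PHWP
V(21)+P(15): 36≡10 → K
M(12)+H(7): 19 → T
P(15)+W(22): 37≡11 → L
P(15)+P(15): 30≡4 → E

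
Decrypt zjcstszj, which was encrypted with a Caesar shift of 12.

z(25): 25−12=13 → n
j(9): 9−12=-3≡23 → x
c(2): 2−12=-10≡16 → q
s(18): 18−12=6 → g
t(19): 19−12=7 → h
s(18): 18−12=6 → g
z(25): 25−12=13 → n
j(9): 9−12=-3≡23 → x

nxqghgnx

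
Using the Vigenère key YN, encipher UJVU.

SWTH

Repeat the key across the message: YNYN
U(20)+Y(24): 44≡18 → S
J(9)+N(13): 22 → W
V(21)+Y(24): 45≡19 → T
U(20)+N(13): 33≡7 → H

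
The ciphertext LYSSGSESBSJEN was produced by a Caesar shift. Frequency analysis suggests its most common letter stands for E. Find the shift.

The most frequent ciphertext letter is S (appears 5 times).
S is position 18; E is position 4.
Shift = 14.

14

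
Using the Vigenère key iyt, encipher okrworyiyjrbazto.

Repeat the key across the message: iytiytiytiytiyti
o(14)+i(8): 22 → w
k(10)+y(24): 34≡8 → i
r(17)+t(19): 36≡10 → k
w(22)+i(8): 30≡4 → e
o(14)+y(24): 38≡12 → m
r(17)+t(19): 36≡10 → k
y(24)+i(8): 32≡6 → g
i(8)+y(24): 32≡6 → g
y(24)+t(19): 43≡17 → r
j(9)+i(8): 17 → r
r(17)+y(24): 41≡15 → p
b(1)+t(19): 20 → u
a(0)+i(8): 8 → i
z(25)+y(24): 49≡23 → x
t(19)+t(19): 38≡12 → m
o(14)+i(8): 22 → w

wikemkggrrpuixmw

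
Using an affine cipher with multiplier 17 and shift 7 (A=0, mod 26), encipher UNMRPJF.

JUDKCEO

U(20): 17·20+7=347≡9 → J
N(13): 17·13+7=228≡20 → U
M(12): 17·12+7=211≡3 → D
R(17): 17·17+7=296≡10 → K
P(15): 17·15+7=262≡2 → C
J(9): 17·9+7=160≡4 → E
F(5): 17·5+7=92≡14 → O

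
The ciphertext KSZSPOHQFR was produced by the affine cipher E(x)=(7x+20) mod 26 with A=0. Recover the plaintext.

The inverse of 7 mod 26 is 15, since 7·15=105≡1. Apply D(y)=15·(y−20) mod 26:
K(10): 15·(10−20)=-150≡6 → G
S(18): 15·(18−20)=-30≡22 → W
Z(25): 15·(25−20)=75≡23 → X
S(18): 15·(18−20)=-30≡22 → W
P(15): 15·(15−20)=-75≡3 → D
O(14): 15·(14−20)=-90≡14 → O
H(7): 15·(7−20)=-195≡13 → N
Q(16): 15·(16−20)=-60≡18 → S
F(5): 15·(5−20)=-225≡9 → J
R(17): 15·(17−20)=-45≡7 → H

GWXWDONSJH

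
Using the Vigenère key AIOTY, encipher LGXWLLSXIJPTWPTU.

Repeat the key across the message: AIOTYAIOTYAIOTYA
L(11)+A(0): 11 → L
G(6)+I(8): 14 → O
X(23)+O(14): 37≡11 → L
W(22)+T(19): 41≡15 → P
L(11)+Y(24): 35≡9 → J
L(11)+A(0): 11 → L
S(18)+I(8): 26≡0 → A
X(23)+O(14): 37≡11 → L
I(8)+T(19): 27≡1 → B
J(9)+Y(24): 33≡7 → H
P(15)+A(0): 15 → P
T(19)+I(8): 27≡1 → B
W(22)+O(14): 36≡10 → K
P(15)+T(19): 34≡8 → I
T(19)+Y(24): 43≡17 → R
U(20)+A(0): 20 → U

LOLPJLALBHPBKIRU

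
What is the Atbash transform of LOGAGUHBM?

OLTZTFSYN

L(11) → O(14)
O(14) → L(11)
G(6) → T(19)
A(0) → Z(25)
G(6) → T(19)
U(20) → F(5)
H(7) → S(18)
B(1) → Y(24)
M(12) → N(13)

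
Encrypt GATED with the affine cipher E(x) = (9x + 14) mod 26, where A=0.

QODYP

G(6): 9·6+14=68≡16 → Q
A(0): 9·0+14=14 → O
T(19): 9·19+14=185≡3 → D
E(4): 9·4+14=50≡24 → Y
D(3): 9·3+14=41≡15 → P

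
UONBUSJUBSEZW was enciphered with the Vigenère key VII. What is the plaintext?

Repeat the key across the ciphertext: VIIVIIVIIVIIV
U(20)−V(21): -1≡25 → Z
O(14)−I(8): 6 → G
N(13)−I(8): 5 → F
B(1)−V(21): -20≡6 → G
U(20)−I(8): 12 → M
S(18)−I(8): 10 → K
J(9)−V(21): -12≡14 → O
U(20)−I(8): 12 → M
B(1)−I(8): -7≡19 → T
S(18)−V(21): -3≡23 → X
E(4)−I(8): -4≡22 → W
Z(25)−I(8): 17 → R
W(22)−V(21): 1 → B

ZGFGMKOMTXWRB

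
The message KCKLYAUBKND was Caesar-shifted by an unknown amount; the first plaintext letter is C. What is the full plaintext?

From the crib: K(10)−C(2)=8, so the shift is 8.
Subtract 8 from each ciphertext letter:
K(10): 10−8=2 → C
C(2): 2−8=-6≡20 → U
K(10): 10−8=2 → C
L(11): 11−8=3 → D
Y(24): 24−8=16 → Q
A(0): 0−8=-8≡18 → S
U(20): 20−8=12 → M
B(1): 1−8=-7≡19 → T
K(10): 10−8=2 → C
N(13): 13−8=5 → F
D(3): 3−8=-5≡21 → V

CUCDQSMTCFV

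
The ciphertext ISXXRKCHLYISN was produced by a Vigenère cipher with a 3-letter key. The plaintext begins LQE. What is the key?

XCT

Subtract each crib letter from the matching ciphertext letter (mod 26):
I(8)−L(11)=-3≡23 → X
S(18)−Q(16)=2 → C
X(23)−E(4)=19 → T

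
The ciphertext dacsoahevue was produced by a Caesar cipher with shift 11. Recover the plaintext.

d(3): 3−11=-8≡18 → s
a(0): 0−11=-11≡15 → p
c(2): 2−11=-9≡17 → r
s(18): 18−11=7 → h
o(14): 14−11=3 → d
a(0): 0−11=-11≡15 → p
h(7): 7−11=-4≡22 → w
e(4): 4−11=-7≡19 → t
v(21): 21−11=10 → k
u(20): 20−11=9 → j
e(4): 4−11=-7≡19 → t

sprhdpwtkjt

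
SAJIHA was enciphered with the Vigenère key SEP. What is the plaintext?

AWUQDL

Repeat the key across the ciphertext: SEPSEP
S(18)−S(18): 0 → A
A(0)−E(4): -4≡22 → W
J(9)−P(15): -6≡20 → U
I(8)−S(18): -10≡16 → Q
H(7)−E(4): 3 → D
A(0)−P(15): -15≡11 → L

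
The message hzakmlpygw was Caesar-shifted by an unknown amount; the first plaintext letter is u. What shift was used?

From the crib: h(7)−u(20)=-13≡13, so the shift is 13.

13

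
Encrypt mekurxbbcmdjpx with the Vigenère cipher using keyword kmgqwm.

wqqknjlniczvzj

Repeat the key across the message: kmgqwmkmgqwmkm
m(12)+k(10): 22 → w
e(4)+m(12): 16 → q
k(10)+g(6): 16 → q
u(20)+q(16): 36≡10 → k
r(17)+w(22): 39≡13 → n
x(23)+m(12): 35≡9 → j
b(1)+k(10): 11 → l
b(1)+m(12): 13 → n
c(2)+g(6): 8 → i
m(12)+q(16): 28≡2 → c
d(3)+w(22): 25 → z
j(9)+m(12): 21 → v
p(15)+k(10): 25 → z
x(23)+m(12): 35≡9 → j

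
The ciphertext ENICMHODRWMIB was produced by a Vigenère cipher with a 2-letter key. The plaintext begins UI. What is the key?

KF

Subtract each crib letter from the matching ciphertext letter (mod 26):
E(4)−U(20)=-16≡10 → K
N(13)−I(8)=5 → F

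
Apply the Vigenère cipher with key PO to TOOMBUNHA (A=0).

Repeat the key across the message: POPOPOPOP
T(19)+P(15): 34≡8 → I
O(14)+O(14): 28≡2 → C
O(14)+P(15): 29≡3 → D
M(12)+O(14): 26≡0 → A
B(1)+P(15): 16 → Q
U(20)+O(14): 34≡8 → I
N(13)+P(15): 28≡2 → C
H(7)+O(14): 21 → V
A(0)+P(15): 15 → P

ICDAQICVP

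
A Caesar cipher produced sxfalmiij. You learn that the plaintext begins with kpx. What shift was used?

8

From the crib: s(18)−k(10)=8, so the shift is 8.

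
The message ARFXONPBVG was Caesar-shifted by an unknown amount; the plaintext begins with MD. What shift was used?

14

From the crib: A(0)−M(12)=-12≡14, so the shift is 14.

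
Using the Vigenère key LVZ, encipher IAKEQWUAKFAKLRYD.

Repeat the key across the message: LVZLVZLVZLVZLVZL
I(8)+L(11): 19 → T
A(0)+V(21): 21 → V
K(10)+Z(25): 35≡9 → J
E(4)+L(11): 15 → P
Q(16)+V(21): 37≡11 → L
W(22)+Z(25): 47≡21 → V
U(20)+L(11): 31≡5 → F
A(0)+V(21): 21 → V
K(10)+Z(25): 35≡9 → J
F(5)+L(11): 16 → Q
A(0)+V(21): 21 → V
K(10)+Z(25): 35≡9 → J
L(11)+L(11): 22 → W
R(17)+V(21): 38≡12 → M
Y(24)+Z(25): 49≡23 → X
D(3)+L(11): 14 → O

TVJPLVFVJQVJWMXO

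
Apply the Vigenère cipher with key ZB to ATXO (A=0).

Repeat the key across the message: ZBZB
A(0)+Z(25): 25 → Z
T(19)+B(1): 20 → U
X(23)+Z(25): 48≡22 → W
O(14)+B(1): 15 → P

ZUWP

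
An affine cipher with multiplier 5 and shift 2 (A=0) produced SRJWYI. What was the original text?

YDREUW

The inverse of 5 mod 26 is 21, since 5·21=105≡1. Apply D(y)=21·(y−2) mod 26:
S(18): 21·(18−2)=336≡24 → Y
R(17): 21·(17−2)=315≡3 → D
J(9): 21·(9−2)=147≡17 → R
W(22): 21·(22−2)=420≡4 → E
Y(24): 21·(24−2)=462≡20 → U
I(8): 21·(8−2)=126≡22 → W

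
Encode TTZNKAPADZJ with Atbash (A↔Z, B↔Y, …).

T(19) → G(6)
T(19) → G(6)
Z(25) → A(0)
N(13) → M(12)
K(10) → P(15)
A(0) → Z(25)
P(15) → K(10)
A(0) → Z(25)
D(3) → W(22)
Z(25) → A(0)
J(9) → Q(16)

GGAMPZKZWAQ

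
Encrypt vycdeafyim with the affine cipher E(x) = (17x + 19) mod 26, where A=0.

mlbsjtalzp

v(21): 17·21+19=376≡12 → m
y(24): 17·24+19=427≡11 → l
c(2): 17·2+19=53≡1 → b
d(3): 17·3+19=70≡18 → s
e(4): 17·4+19=87≡9 → j
a(0): 17·0+19=19 → t
f(5): 17·5+19=104≡0 → a
y(24): 17·24+19=427≡11 → l
i(8): 17·8+19=155≡25 → z
m(12): 17·12+19=223≡15 → p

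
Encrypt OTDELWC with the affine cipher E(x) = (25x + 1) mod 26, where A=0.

O(14): 25·14+1=351≡13 → N
T(19): 25·19+1=476≡8 → I
D(3): 25·3+1=76≡24 → Y
E(4): 25·4+1=101≡23 → X
L(11): 25·11+1=276≡16 → Q
W(22): 25·22+1=551≡5 → F
C(2): 25·2+1=51≡25 → Z

NIYXQFZ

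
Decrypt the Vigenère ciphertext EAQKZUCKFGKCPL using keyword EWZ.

Repeat the key across the ciphertext: EWZEWZEWZEWZEW
E(4)−E(4): 0 → A
A(0)−W(22): -22≡4 → E
Q(16)−Z(25): -9≡17 → R
K(10)−E(4): 6 → G
Z(25)−W(22): 3 → D
U(20)−Z(25): -5≡21 → V
C(2)−E(4): -2≡24 → Y
K(10)−W(22): -12≡14 → O
F(5)−Z(25): -20≡6 → G
G(6)−E(4): 2 → C
K(10)−W(22): -12≡14 → O
C(2)−Z(25): -23≡3 → D
P(15)−E(4): 11 → L
L(11)−W(22): -11≡15 → P

AERGDVYOGCODLP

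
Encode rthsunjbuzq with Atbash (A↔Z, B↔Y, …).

igshfmqyfaj

r(17) → i(8)
t(19) → g(6)
h(7) → s(18)
s(18) → h(7)
u(20) → f(5)
n(13) → m(12)
j(9) → q(16)
b(1) → y(24)
u(20) → f(5)
z(25) → a(0)
q(16) → j(9)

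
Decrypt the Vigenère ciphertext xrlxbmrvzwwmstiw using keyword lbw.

Repeat the key across the ciphertext: lbwlbwlbwlbwlbwl
x(23)−l(11): 12 → m
r(17)−b(1): 16 → q
l(11)−w(22): -11≡15 → p
x(23)−l(11): 12 → m
b(1)−b(1): 0 → a
m(12)−w(22): -10≡16 → q
r(17)−l(11): 6 → g
v(21)−b(1): 20 → u
z(25)−w(22): 3 → d
w(22)−l(11): 11 → l
w(22)−b(1): 21 → v
m(12)−w(22): -10≡16 → q
s(18)−l(11): 7 → h
t(19)−b(1): 18 → s
i(8)−w(22): -14≡12 → m
w(22)−l(11): 11 → l

mqpmaqgudlvqhsml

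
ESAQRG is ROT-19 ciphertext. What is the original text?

LZHXYN

E(4): 4−19=-15≡11 → L
S(18): 18−19=-1≡25 → Z
A(0): 0−19=-19≡7 → H
Q(16): 16−19=-3≡23 → X
R(17): 17−19=-2≡24 → Y
G(6): 6−19=-13≡13 → N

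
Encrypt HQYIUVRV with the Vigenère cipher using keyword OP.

Repeat the key across the message: OPOPOPOP
H(7)+O(14): 21 → V
Q(16)+P(15): 31≡5 → F
Y(24)+O(14): 38≡12 → M
I(8)+P(15): 23 → X
U(20)+O(14): 34≡8 → I
V(21)+P(15): 36≡10 → K
R(17)+O(14): 31≡5 → F
V(21)+P(15): 36≡10 → K

VFMXIKFK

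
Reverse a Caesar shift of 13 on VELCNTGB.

V(21): 21−13=8 → I
E(4): 4−13=-9≡17 → R
L(11): 11−13=-2≡24 → Y
C(2): 2−13=-11≡15 → P
N(13): 13−13=0 → A
T(19): 19−13=6 → G
G(6): 6−13=-7≡19 → T
B(1): 1−13=-12≡14 → O

IRYPAGTO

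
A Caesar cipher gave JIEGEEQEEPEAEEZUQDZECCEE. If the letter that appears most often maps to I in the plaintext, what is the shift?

22

The most frequent ciphertext letter is E (appears 11 times).
E is position 4; I is position 8.
Shift = -4≡22.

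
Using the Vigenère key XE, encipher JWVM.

GASQ

Repeat the key across the message: XEXE
J(9)+X(23): 32≡6 → G
W(22)+E(4): 26≡0 → A
V(21)+X(23): 44≡18 → S
M(12)+E(4): 16 → Q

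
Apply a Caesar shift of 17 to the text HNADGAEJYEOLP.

H(7): 7+17=24 → Y
N(13): 13+17=30≡4 → E
A(0): 0+17=17 → R
D(3): 3+17=20 → U
G(6): 6+17=23 → X
A(0): 0+17=17 → R
E(4): 4+17=21 → V
J(9): 9+17=26≡0 → A
Y(24): 24+17=41≡15 → P
E(4): 4+17=21 → V
O(14): 14+17=31≡5 → F
L(11): 11+17=28≡2 → C
P(15): 15+17=32≡6 → G

YERUXRVAPVFCG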